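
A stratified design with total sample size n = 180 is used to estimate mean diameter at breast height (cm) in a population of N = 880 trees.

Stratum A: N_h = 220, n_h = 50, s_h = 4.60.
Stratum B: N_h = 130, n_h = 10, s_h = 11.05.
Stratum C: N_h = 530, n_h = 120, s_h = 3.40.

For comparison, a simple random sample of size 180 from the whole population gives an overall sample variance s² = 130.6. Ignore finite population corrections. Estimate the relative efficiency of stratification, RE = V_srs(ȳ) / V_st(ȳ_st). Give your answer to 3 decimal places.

RE ≈ 2.213

V̂(ȳ_st) = Σ W_h² s_h²/n_h, with W_h = N_h/N and N = 880:
  stratum A: (220/880)²·4.60²/50 = 0.02645
  stratum B: (130/880)²·11.05²/10 = 0.266469
  stratum C: (530/880)²·3.40²/120 = 0.0349432
V_st = 0.327862
V_srs = s²/n = 130.6/180 = 0.725556
Relative efficiency = V_srs / V_st = 0.725556/0.327862 = 2.2130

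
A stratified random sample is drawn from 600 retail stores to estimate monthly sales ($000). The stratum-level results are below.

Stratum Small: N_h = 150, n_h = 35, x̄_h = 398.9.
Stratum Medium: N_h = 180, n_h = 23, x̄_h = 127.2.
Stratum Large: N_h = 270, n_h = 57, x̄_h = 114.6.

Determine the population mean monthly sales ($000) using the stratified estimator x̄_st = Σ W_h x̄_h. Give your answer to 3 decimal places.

N = Σ N_h = 600. Stratum weights W_h = N_h/N.
x̄_st = (150·398.9 + 180·127.2 + 270·114.6) / 600 = 189.45500

x̄_st ≈ 189.455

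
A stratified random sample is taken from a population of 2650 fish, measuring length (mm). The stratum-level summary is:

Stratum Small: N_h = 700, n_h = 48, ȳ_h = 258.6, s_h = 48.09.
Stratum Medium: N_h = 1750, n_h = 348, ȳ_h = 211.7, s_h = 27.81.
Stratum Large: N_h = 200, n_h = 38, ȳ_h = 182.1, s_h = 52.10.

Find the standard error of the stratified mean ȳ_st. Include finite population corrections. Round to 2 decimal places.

SE(ȳ_st) ≈ 2.06

V̂(ȳ_st) = Σ W_h² (1 − n_h/N_h) s_h²/n_h, with W_h = N_h/N and N = 2650:
  stratum Small: (700/2650)²·(1 − 48/700)·48.09²/48 = 3.13128
  stratum Medium: (1750/2650)²·(1 − 348/1750)·27.81²/348 = 0.776456
  stratum Large: (200/2650)²·(1 − 38/200)·52.10²/38 = 0.329568
V̂(ȳ_st) = 4.23731
SE(ȳ_st) = √4.23731 = 2.05847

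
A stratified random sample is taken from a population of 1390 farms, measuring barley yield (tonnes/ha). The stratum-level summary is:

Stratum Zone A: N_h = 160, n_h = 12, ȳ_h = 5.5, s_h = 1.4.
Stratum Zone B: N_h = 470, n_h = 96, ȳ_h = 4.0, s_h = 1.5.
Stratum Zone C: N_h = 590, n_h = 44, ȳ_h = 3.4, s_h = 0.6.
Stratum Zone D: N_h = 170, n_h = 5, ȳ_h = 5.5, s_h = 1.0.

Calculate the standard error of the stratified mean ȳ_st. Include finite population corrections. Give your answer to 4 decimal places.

SE(ȳ_st) ≈ 0.0917

V̂(ȳ_st) = Σ W_h² (1 − n_h/N_h) s_h²/n_h, with W_h = N_h/N and N = 1390:
  stratum Zone A: (160/1390)²·(1 − 12/160)·1.4²/12 = 0.00200183
  stratum Zone B: (470/1390)²·(1 − 96/470)·1.5²/96 = 0.00213231
  stratum Zone C: (590/1390)²·(1 − 44/590)·0.6²/44 = 0.00136416
  stratum Zone D: (170/1390)²·(1 − 5/170)·1.0²/5 = 0.00290358
V̂(ȳ_st) = 0.00840188
SE(ȳ_st) = √0.00840188 = 0.0916618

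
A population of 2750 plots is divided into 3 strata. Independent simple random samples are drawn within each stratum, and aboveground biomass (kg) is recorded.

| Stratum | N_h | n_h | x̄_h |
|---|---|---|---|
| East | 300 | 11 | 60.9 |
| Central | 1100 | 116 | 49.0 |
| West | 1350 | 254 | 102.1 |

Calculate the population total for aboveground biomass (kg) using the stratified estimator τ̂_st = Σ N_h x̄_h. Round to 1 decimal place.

τ̂_st ≈ 210005.0

τ̂_st = Σ N_h x̄_h = 300·60.9 + 1100·49.0 + 1350·102.1 = 210005.0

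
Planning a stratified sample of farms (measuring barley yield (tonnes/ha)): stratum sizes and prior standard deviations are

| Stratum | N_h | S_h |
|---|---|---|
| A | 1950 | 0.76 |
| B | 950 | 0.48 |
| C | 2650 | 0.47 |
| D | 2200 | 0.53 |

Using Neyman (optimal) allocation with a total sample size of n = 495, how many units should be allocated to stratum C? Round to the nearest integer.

Neyman allocation: n_h = n · N_h S_h / Σ N_i S_i, with n = 495.
  stratum A: N_h·S_h = 1950·0.76 = 1482.00
  stratum B: N_h·S_h = 950·0.48 = 456.00
  stratum C: N_h·S_h = 2650·0.47 = 1245.50
  stratum D: N_h·S_h = 2200·0.53 = 1166.00
Σ N_h S_h = 4349.50
n for stratum C = 495·1245.50/4349.50 = 141.746 → 142

142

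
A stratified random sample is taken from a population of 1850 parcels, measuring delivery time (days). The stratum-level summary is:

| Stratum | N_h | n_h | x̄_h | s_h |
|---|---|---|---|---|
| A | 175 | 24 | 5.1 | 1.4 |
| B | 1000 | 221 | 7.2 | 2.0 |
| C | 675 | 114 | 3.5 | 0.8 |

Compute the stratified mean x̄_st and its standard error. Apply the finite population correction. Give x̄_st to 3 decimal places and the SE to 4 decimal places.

x̄_st = Σ W_h x̄_h = (175·5.1 + 1000·7.2 + 675·3.5)/1850 = 5.65135
V̂(x̄_st) = Σ W_h² (1 − n_h/N_h) s_h²/n_h, with W_h = N_h/N and N = 1850:
  stratum A: (175/1850)²·(1 − 24/175)·1.4²/24 = 0.000630545
  stratum B: (1000/1850)²·(1 − 221/1000)·2.0²/221 = 0.00411966
  stratum C: (675/1850)²·(1 − 114/675)·0.8²/114 = 0.000621153
V̂(x̄_st) = 0.00537136
SE(x̄_st) = √0.00537136 = 0.0732896

x̄_st ≈ 5.651, SE ≈ 0.0733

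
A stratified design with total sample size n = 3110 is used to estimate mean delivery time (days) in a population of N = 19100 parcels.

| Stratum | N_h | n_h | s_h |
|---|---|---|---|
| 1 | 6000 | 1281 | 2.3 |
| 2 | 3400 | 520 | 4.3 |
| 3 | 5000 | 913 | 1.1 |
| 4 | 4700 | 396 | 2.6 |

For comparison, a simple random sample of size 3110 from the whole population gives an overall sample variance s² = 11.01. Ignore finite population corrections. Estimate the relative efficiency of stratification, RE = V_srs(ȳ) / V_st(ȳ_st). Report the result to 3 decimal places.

RE ≈ 1.332

V̂(ȳ_st) = Σ W_h² s_h²/n_h, with W_h = N_h/N and N = 19100:
  stratum 1: (6000/19100)²·2.3²/1281 = 0.000407514
  stratum 2: (3400/19100)²·4.3²/520 = 0.00112674
  stratum 3: (5000/19100)²·1.1²/913 = 9.08213e-05
  stratum 4: (4700/19100)²·2.6²/396 = 0.00103367
V_st = 0.00265874
V_srs = s²/n = 11.01/3110 = 0.00354019
Relative efficiency = V_srs / V_st = 0.00354019/0.00265874 = 1.3315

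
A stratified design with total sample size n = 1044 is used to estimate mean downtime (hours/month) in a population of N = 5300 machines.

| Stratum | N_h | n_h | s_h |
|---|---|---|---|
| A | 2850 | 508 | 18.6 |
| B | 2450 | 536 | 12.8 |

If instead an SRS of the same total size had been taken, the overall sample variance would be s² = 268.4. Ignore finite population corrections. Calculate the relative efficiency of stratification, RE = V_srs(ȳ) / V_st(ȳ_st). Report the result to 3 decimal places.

RE ≈ 0.980

V̂(ȳ_st) = Σ W_h² s_h²/n_h, with W_h = N_h/N and N = 5300:
  stratum A: (2850/5300)²·18.6²/508 = 0.196925
  stratum B: (2450/5300)²·12.8²/536 = 0.0653184
V_st = 0.262243
V_srs = s²/n = 268.4/1044 = 0.257088
Relative efficiency = V_srs / V_st = 0.257088/0.262243 = 0.9803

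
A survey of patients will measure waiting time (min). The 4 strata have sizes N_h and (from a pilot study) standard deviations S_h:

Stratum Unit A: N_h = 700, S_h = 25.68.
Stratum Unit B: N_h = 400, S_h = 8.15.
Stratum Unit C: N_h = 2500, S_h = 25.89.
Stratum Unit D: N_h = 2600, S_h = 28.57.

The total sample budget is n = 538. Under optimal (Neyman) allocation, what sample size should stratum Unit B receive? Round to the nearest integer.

11

Neyman allocation: n_h = n · N_h S_h / Σ N_i S_i, with n = 538.
  stratum Unit A: N_h·S_h = 700·25.68 = 17976.00
  stratum Unit B: N_h·S_h = 400·8.15 = 3260.00
  stratum Unit C: N_h·S_h = 2500·25.89 = 64725.00
  stratum Unit D: N_h·S_h = 2600·28.57 = 74282.00
Σ N_h S_h = 160243.00
n for stratum Unit B = 538·3260.00/160243.00 = 10.945 → 11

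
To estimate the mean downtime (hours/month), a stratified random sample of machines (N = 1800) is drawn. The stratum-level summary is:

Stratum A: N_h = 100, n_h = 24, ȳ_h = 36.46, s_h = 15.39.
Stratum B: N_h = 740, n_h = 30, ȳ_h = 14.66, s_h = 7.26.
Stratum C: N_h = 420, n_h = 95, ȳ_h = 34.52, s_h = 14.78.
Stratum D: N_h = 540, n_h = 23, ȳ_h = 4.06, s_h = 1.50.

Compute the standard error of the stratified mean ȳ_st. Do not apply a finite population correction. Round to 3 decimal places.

SE(ȳ_st) ≈ 0.679

V̂(ȳ_st) = Σ W_h² s_h²/n_h, with W_h = N_h/N and N = 1800:
  stratum A: (100/1800)²·15.39²/24 = 0.0304594
  stratum B: (740/1800)²·7.26²/30 = 0.296941
  stratum C: (420/1800)²·14.78²/95 = 0.125193
  stratum D: (540/1800)²·1.50²/23 = 0.00880435
V̂(ȳ_st) = 0.461398
SE(ȳ_st) = √0.461398 = 0.679262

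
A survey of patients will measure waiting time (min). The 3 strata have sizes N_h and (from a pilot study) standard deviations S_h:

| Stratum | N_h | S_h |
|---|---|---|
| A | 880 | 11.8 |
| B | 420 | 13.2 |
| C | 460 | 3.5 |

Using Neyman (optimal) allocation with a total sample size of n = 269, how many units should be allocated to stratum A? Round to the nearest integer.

159

Neyman allocation: n_h = n · N_h S_h / Σ N_i S_i, with n = 269.
  stratum A: N_h·S_h = 880·11.8 = 10384.00
  stratum B: N_h·S_h = 420·13.2 = 5544.00
  stratum C: N_h·S_h = 460·3.5 = 1610.00
Σ N_h S_h = 17538.00
n for stratum A = 269·10384.00/17538.00 = 159.271 → 159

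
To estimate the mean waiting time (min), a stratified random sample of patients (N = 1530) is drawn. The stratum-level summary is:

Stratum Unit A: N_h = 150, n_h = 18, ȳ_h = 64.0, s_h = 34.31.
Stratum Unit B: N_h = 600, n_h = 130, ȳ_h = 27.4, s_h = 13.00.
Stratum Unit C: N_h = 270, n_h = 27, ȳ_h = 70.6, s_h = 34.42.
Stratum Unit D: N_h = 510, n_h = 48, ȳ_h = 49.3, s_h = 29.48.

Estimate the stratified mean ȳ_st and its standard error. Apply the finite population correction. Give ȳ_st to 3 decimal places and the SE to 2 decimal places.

ȳ_st = Σ W_h ȳ_h = (150·64.0 + 600·27.4 + 270·70.6 + 510·49.3)/1530 = 45.91176
V̂(ȳ_st) = Σ W_h² (1 − n_h/N_h) s_h²/n_h, with W_h = N_h/N and N = 1530:
  stratum Unit A: (150/1530)²·(1 − 18/150)·34.31²/18 = 0.553161
  stratum Unit B: (600/1530)²·(1 − 130/600)·13.00²/130 = 0.156606
  stratum Unit C: (270/1530)²·(1 − 27/270)·34.42²/27 = 1.22983
  stratum Unit D: (510/1530)²·(1 − 48/510)·29.48²/48 = 1.8224
V̂(ȳ_st) = 3.76199
SE(ȳ_st) = √3.76199 = 1.93959

ȳ_st ≈ 45.912, SE ≈ 1.94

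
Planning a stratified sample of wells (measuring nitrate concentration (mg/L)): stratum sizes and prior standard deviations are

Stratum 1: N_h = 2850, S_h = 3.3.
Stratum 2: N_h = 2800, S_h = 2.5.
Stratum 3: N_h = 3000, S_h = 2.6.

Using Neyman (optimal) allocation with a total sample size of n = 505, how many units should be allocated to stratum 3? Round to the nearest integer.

163

Neyman allocation: n_h = n · N_h S_h / Σ N_i S_i, with n = 505.
  stratum 1: N_h·S_h = 2850·3.3 = 9405.00
  stratum 2: N_h·S_h = 2800·2.5 = 7000.00
  stratum 3: N_h·S_h = 3000·2.6 = 7800.00
Σ N_h S_h = 24205.00
n for stratum 3 = 505·7800.00/24205.00 = 162.735 → 163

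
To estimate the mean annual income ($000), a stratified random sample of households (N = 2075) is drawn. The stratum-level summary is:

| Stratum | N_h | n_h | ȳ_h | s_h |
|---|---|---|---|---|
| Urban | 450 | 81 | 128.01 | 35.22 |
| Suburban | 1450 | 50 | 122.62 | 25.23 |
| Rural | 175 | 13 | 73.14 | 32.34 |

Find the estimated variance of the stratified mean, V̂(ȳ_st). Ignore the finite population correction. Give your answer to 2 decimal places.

V̂(ȳ_st) ≈ 7.51

V̂(ȳ_st) = Σ W_h² s_h²/n_h, with W_h = N_h/N and N = 2075:
  stratum Urban: (450/2075)²·35.22²/81 = 0.720249
  stratum Suburban: (1450/2075)²·25.23²/50 = 6.21676
  stratum Rural: (175/2075)²·32.34²/13 = 0.572238
V̂(ȳ_st) = 7.50925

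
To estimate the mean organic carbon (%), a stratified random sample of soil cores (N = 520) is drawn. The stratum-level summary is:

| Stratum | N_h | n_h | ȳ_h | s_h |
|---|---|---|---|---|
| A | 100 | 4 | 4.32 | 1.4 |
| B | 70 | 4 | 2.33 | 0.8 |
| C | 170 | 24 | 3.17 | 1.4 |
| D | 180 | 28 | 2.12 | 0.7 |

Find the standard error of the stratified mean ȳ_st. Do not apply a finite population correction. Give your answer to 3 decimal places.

V̂(ȳ_st) = Σ W_h² s_h²/n_h, with W_h = N_h/N and N = 520:
  stratum A: (100/520)²·1.4²/4 = 0.0181213
  stratum B: (70/520)²·0.8²/4 = 0.00289941
  stratum C: (170/520)²·1.4²/24 = 0.00872843
  stratum D: (180/520)²·0.7²/28 = 0.00209689
V̂(ȳ_st) = 0.031846
SE(ȳ_st) = √0.031846 = 0.178455

SE(ȳ_st) ≈ 0.178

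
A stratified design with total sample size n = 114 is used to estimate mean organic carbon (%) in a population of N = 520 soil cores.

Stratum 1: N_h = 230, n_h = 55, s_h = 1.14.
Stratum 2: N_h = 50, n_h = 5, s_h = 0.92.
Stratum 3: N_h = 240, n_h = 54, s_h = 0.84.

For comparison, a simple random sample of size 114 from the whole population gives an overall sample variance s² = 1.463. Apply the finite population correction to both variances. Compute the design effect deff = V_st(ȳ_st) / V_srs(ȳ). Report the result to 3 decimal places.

V̂(ȳ_st) = Σ W_h² (1 − n_h/N_h) s_h²/n_h, with W_h = N_h/N and N = 520:
  stratum 1: (230/520)²·(1 − 55/230)·1.14²/55 = 0.00351727
  stratum 2: (50/520)²·(1 − 5/50)·0.92²/5 = 0.00140858
  stratum 3: (240/520)²·(1 − 54/240)·0.84²/54 = 0.00215716
V_st = 0.00708301
V_srs = (1 − 114/520)·1.463/114 = 0.0100199
deff = V_st / V_srs = 0.00708301/0.0100199 = 0.7069

deff ≈ 0.707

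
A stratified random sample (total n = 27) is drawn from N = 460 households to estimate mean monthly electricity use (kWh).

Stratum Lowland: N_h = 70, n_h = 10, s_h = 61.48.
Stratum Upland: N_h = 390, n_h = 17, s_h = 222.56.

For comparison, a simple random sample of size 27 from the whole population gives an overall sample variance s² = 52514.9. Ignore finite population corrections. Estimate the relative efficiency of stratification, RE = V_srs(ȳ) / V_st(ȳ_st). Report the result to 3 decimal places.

V̂(ȳ_st) = Σ W_h² s_h²/n_h, with W_h = N_h/N and N = 460:
  stratum Lowland: (70/460)²·61.48²/10 = 8.75282
  stratum Upland: (390/460)²·222.56²/17 = 2094.4
V_st = 2103.15
V_srs = s²/n = 52514.9/27 = 1945
Relative efficiency = V_srs / V_st = 1945/2103.15 = 0.9248

RE ≈ 0.925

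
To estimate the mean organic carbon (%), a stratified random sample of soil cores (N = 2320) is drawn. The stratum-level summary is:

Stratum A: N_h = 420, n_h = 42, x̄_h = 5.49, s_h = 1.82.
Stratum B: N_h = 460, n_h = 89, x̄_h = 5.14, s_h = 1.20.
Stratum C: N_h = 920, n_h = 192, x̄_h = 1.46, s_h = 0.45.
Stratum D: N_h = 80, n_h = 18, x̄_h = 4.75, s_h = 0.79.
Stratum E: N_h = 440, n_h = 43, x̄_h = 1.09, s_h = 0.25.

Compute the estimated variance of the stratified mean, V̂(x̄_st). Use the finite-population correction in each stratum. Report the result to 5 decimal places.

V̂(x̄_st) ≈ 0.00305

V̂(x̄_st) = Σ W_h² (1 − n_h/N_h) s_h²/n_h, with W_h = N_h/N and N = 2320:
  stratum A: (420/2320)²·(1 − 42/420)·1.82²/42 = 0.00232626
  stratum B: (460/2320)²·(1 − 89/460)·1.20²/89 = 0.000513013
  stratum C: (920/2320)²·(1 − 192/920)·0.45²/192 = 0.00013124
  stratum D: (80/2320)²·(1 − 18/80)·0.79²/18 = 3.19512e-05
  stratum E: (440/2320)²·(1 − 43/440)·0.25²/43 = 4.71714e-05
V̂(x̄_st) = 0.00304964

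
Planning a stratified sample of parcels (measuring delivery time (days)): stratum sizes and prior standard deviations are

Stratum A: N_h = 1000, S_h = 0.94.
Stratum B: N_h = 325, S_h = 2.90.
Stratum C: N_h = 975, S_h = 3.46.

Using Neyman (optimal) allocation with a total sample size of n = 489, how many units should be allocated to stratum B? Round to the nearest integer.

88

Neyman allocation: n_h = n · N_h S_h / Σ N_i S_i, with n = 489.
  stratum A: N_h·S_h = 1000·0.94 = 940.00
  stratum B: N_h·S_h = 325·2.90 = 942.50
  stratum C: N_h·S_h = 975·3.46 = 3373.50
Σ N_h S_h = 5256.00
n for stratum B = 489·942.50/5256.00 = 87.687 → 88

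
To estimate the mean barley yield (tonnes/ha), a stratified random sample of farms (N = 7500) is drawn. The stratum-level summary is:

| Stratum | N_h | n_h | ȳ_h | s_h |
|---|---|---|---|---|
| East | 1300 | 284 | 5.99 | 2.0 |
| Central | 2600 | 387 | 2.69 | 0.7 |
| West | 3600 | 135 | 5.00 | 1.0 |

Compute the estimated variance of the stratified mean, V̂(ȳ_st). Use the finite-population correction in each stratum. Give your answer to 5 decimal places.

V̂(ȳ_st) ≈ 0.00210

V̂(ȳ_st) = Σ W_h² (1 − n_h/N_h) s_h²/n_h, with W_h = N_h/N and N = 7500:
  stratum East: (1300/7500)²·(1 − 284/1300)·2.0²/284 = 0.000330717
  stratum Central: (2600/7500)²·(1 − 387/2600)·0.7²/387 = 0.000129514
  stratum West: (3600/7500)²·(1 − 135/3600)·1.0²/135 = 0.00164267
V̂(ȳ_st) = 0.0021029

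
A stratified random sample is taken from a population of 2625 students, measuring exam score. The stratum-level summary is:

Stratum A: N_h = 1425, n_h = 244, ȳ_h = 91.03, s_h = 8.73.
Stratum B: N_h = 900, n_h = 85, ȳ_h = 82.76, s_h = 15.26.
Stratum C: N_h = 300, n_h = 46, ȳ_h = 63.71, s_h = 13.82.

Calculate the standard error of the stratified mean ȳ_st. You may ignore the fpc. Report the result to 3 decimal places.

SE(ȳ_st) ≈ 0.684

V̂(ȳ_st) = Σ W_h² s_h²/n_h, with W_h = N_h/N and N = 2625:
  stratum A: (1425/2625)²·8.73²/244 = 0.092047
  stratum B: (900/2625)²·15.26²/85 = 0.322045
  stratum C: (300/2625)²·13.82²/46 = 0.0542303
V̂(ȳ_st) = 0.468322
SE(ȳ_st) = √0.468322 = 0.684341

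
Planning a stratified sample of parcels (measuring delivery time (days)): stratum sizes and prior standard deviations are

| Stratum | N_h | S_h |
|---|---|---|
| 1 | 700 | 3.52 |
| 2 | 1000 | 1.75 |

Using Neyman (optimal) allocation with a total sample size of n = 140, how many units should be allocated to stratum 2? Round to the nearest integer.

58

Neyman allocation: n_h = n · N_h S_h / Σ N_i S_i, with n = 140.
  stratum 1: N_h·S_h = 700·3.52 = 2464.00
  stratum 2: N_h·S_h = 1000·1.75 = 1750.00
Σ N_h S_h = 4214.00
n for stratum 2 = 140·1750.00/4214.00 = 58.140 → 58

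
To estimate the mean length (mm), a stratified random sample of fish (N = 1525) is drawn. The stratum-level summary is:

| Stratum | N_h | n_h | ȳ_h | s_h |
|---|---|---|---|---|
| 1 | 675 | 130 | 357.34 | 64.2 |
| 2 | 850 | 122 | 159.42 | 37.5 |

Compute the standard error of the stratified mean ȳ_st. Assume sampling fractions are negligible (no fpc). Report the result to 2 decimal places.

SE(ȳ_st) ≈ 3.13

V̂(ȳ_st) = Σ W_h² s_h²/n_h, with W_h = N_h/N and N = 1525:
  stratum 1: (675/1525)²·64.2²/130 = 6.21147
  stratum 2: (850/1525)²·37.5²/122 = 3.58097
V̂(ȳ_st) = 9.79244
SE(ȳ_st) = √9.79244 = 3.12929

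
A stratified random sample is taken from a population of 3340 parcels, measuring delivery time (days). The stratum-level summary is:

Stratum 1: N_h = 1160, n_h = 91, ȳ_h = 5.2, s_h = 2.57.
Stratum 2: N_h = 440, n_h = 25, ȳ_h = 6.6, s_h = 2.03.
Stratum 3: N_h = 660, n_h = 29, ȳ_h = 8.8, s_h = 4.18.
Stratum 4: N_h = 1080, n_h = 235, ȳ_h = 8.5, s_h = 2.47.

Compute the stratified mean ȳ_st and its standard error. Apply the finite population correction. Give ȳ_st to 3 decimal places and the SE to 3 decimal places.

ȳ_st = Σ W_h ȳ_h = (1160·5.2 + 440·6.6 + 660·8.8 + 1080·8.5)/3340 = 7.16287
V̂(ȳ_st) = Σ W_h² (1 − n_h/N_h) s_h²/n_h, with W_h = N_h/N and N = 3340:
  stratum 1: (1160/3340)²·(1 − 91/1160)·2.57²/91 = 0.00806803
  stratum 2: (440/3340)²·(1 − 25/440)·2.03²/25 = 0.00269811
  stratum 3: (660/3340)²·(1 − 29/660)·4.18²/29 = 0.0224924
  stratum 4: (1080/3340)²·(1 − 235/1080)·2.47²/235 = 0.0021238
V̂(ȳ_st) = 0.0353823
SE(ȳ_st) = √0.0353823 = 0.188102

ȳ_st ≈ 7.163, SE ≈ 0.188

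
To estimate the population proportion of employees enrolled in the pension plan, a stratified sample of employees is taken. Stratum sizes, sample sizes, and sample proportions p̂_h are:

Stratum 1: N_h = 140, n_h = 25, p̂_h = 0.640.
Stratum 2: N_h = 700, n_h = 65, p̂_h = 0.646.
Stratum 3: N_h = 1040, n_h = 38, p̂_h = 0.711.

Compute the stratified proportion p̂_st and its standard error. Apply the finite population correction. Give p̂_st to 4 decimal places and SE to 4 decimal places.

N = 1880; stratum weights W_h = N_h/N.
p̂_st = Σ W_h p̂_h = (140·0.640 + 700·0.646 + 1040·0.711)/1880 = 0.68151
V̂(p̂_st) = Σ W_h² (1 − n_h/N_h) p̂_h(1−p̂_h)/(n_h−1):
  stratum 1: (140/1880)²·(1 − 25/140)·0.640·0.360/24 = 4.37302e-05
  stratum 2: (700/1880)²·(1 − 65/700)·0.646·0.354/64 = 0.000449378
  stratum 3: (1040/1880)²·(1 − 38/1040)·0.711·0.289/37 = 0.00163739
V̂(p̂_st) = 0.00213049; SE = √V̂ = 0.0461573

p̂_st ≈ 0.6815, SE ≈ 0.0462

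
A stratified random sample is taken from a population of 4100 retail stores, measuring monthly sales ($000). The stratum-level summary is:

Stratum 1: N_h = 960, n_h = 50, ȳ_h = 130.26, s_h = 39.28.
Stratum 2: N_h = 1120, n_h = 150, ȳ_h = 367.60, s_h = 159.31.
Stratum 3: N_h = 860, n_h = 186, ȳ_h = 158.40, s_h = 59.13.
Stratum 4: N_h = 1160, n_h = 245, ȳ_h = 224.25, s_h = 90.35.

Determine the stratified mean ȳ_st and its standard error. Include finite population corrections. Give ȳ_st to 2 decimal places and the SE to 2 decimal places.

ȳ_st = Σ W_h ȳ_h = (960·130.26 + 1120·367.60 + 860·158.40 + 1160·224.25)/4100 = 227.58917
V̂(ȳ_st) = Σ W_h² (1 − n_h/N_h) s_h²/n_h, with W_h = N_h/N and N = 4100:
  stratum 1: (960/4100)²·(1 − 50/960)·39.28²/50 = 1.60368
  stratum 2: (1120/4100)²·(1 − 150/1120)·159.31²/150 = 10.935
  stratum 3: (860/4100)²·(1 − 186/860)·59.13²/186 = 0.648177
  stratum 4: (1160/4100)²·(1 − 245/1160)·90.35²/245 = 2.10379
V̂(ȳ_st) = 15.2906
SE(ȳ_st) = √15.2906 = 3.91032

ȳ_st ≈ 227.59, SE ≈ 3.91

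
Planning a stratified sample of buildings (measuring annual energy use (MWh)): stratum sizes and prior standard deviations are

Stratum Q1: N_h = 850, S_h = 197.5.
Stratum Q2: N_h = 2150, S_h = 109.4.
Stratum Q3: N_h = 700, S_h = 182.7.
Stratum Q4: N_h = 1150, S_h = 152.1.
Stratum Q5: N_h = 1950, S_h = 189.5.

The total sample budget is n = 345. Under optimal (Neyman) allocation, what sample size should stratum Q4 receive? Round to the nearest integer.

56

Neyman allocation: n_h = n · N_h S_h / Σ N_i S_i, with n = 345.
  stratum Q1: N_h·S_h = 850·197.5 = 167875.00
  stratum Q2: N_h·S_h = 2150·109.4 = 235210.00
  stratum Q3: N_h·S_h = 700·182.7 = 127890.00
  stratum Q4: N_h·S_h = 1150·152.1 = 174915.00
  stratum Q5: N_h·S_h = 1950·189.5 = 369525.00
Σ N_h S_h = 1075415.00
n for stratum Q4 = 345·174915.00/1075415.00 = 56.114 → 56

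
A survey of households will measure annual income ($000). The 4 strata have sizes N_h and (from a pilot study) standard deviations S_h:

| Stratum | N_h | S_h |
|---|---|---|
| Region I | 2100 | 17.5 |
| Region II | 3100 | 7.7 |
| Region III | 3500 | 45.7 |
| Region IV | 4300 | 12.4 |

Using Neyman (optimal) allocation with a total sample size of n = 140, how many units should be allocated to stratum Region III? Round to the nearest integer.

Neyman allocation: n_h = n · N_h S_h / Σ N_i S_i, with n = 140.
  stratum Region I: N_h·S_h = 2100·17.5 = 36750.00
  stratum Region II: N_h·S_h = 3100·7.7 = 23870.00
  stratum Region III: N_h·S_h = 3500·45.7 = 159950.00
  stratum Region IV: N_h·S_h = 4300·12.4 = 53320.00
Σ N_h S_h = 273890.00
n for stratum Region III = 140·159950.00/273890.00 = 81.759 → 82

82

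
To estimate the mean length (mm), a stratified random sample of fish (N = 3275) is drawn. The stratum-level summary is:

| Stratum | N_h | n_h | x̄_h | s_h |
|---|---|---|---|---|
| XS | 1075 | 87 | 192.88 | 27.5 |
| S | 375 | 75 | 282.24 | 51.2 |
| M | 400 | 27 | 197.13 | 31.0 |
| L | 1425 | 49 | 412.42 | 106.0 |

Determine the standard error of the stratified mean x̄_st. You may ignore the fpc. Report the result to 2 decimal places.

V̂(x̄_st) = Σ W_h² s_h²/n_h, with W_h = N_h/N and N = 3275:
  stratum XS: (1075/3275)²·27.5²/87 = 0.93657
  stratum S: (375/3275)²·51.2²/75 = 0.458267
  stratum M: (400/3275)²·31.0²/27 = 0.530954
  stratum L: (1425/3275)²·106.0²/49 = 43.4133
V̂(x̄_st) = 45.3391
SE(x̄_st) = √45.3391 = 6.73343

SE(x̄_st) ≈ 6.73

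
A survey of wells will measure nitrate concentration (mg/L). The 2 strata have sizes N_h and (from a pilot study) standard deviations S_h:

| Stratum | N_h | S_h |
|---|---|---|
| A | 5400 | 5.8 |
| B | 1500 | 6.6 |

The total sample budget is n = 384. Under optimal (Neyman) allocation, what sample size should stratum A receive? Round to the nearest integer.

Neyman allocation: n_h = n · N_h S_h / Σ N_i S_i, with n = 384.
  stratum A: N_h·S_h = 5400·5.8 = 31320.00
  stratum B: N_h·S_h = 1500·6.6 = 9900.00
Σ N_h S_h = 41220.00
n for stratum A = 384·31320.00/41220.00 = 291.773 → 292

292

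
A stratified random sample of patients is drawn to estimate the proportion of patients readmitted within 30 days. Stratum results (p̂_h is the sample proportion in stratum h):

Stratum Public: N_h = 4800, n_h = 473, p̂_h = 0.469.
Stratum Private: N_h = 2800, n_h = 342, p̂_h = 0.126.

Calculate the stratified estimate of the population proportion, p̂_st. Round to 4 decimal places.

N = 7600; stratum weights W_h = N_h/N.
p̂_st = Σ W_h p̂_h = (4800·0.469 + 2800·0.126)/7600 = 0.34263

p̂_st ≈ 0.3426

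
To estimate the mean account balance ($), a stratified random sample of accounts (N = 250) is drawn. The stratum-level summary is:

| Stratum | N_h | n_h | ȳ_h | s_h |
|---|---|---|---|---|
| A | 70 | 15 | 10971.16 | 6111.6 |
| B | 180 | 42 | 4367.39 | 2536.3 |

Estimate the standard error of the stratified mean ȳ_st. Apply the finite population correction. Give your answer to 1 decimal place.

V̂(ȳ_st) = Σ W_h² (1 − n_h/N_h) s_h²/n_h, with W_h = N_h/N and N = 250:
  stratum A: (70/250)²·(1 − 15/70)·6111.6²/15 = 153391
  stratum B: (180/250)²·(1 − 42/180)·2536.3²/42 = 60872.8
V̂(ȳ_st) = 214264
SE(ȳ_st) = √214264 = 462.886

SE(ȳ_st) ≈ 462.9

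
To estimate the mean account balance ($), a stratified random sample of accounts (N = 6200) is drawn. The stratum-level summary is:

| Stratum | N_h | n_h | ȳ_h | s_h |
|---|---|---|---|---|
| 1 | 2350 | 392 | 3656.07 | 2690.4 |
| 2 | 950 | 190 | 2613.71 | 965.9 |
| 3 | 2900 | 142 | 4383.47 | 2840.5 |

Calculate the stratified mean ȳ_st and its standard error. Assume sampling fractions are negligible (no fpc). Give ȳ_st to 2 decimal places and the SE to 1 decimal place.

ȳ_st = Σ W_h ȳ_h = (2350·3656.07 + 950·2613.71 + 2900·4383.47)/6200 = 3836.58903
V̂(ȳ_st) = Σ W_h² s_h²/n_h, with W_h = N_h/N and N = 6200:
  stratum 1: (2350/6200)²·2690.4²/392 = 2652.77
  stratum 2: (950/6200)²·965.9²/190 = 115.285
  stratum 3: (2900/6200)²·2840.5²/142 = 12431.2
V̂(ȳ_st) = 15199.3
SE(ȳ_st) = √15199.3 = 123.285

ȳ_st ≈ 3836.59, SE ≈ 123.3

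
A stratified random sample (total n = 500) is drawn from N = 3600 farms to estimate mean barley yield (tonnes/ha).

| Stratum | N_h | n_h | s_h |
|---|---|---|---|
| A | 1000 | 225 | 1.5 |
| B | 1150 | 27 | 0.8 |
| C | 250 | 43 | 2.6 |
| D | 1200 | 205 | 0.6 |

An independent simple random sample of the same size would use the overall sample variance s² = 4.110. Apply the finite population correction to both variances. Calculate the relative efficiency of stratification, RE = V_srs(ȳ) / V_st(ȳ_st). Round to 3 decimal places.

RE ≈ 1.888

V̂(ȳ_st) = Σ W_h² (1 − n_h/N_h) s_h²/n_h, with W_h = N_h/N and N = 3600:
  stratum A: (1000/3600)²·(1 − 225/1000)·1.5²/225 = 0.000597994
  stratum B: (1150/3600)²·(1 − 27/1150)·0.8²/27 = 0.00236205
  stratum C: (250/3600)²·(1 − 43/250)·2.6²/43 = 0.000627745
  stratum D: (1200/3600)²·(1 − 205/1200)·0.6²/205 = 0.000161789
V_st = 0.00374958
V_srs = (1 − 500/3600)·4.110/500 = 0.00707833
Relative efficiency = V_srs / V_st = 0.00707833/0.00374958 = 1.8878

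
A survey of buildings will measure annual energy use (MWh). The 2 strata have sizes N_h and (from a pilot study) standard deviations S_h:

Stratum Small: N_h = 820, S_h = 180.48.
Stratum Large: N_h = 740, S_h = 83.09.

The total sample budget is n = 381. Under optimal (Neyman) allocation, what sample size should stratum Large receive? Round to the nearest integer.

Neyman allocation: n_h = n · N_h S_h / Σ N_i S_i, with n = 381.
  stratum Small: N_h·S_h = 820·180.48 = 147993.60
  stratum Large: N_h·S_h = 740·83.09 = 61486.60
Σ N_h S_h = 209480.20
n for stratum Large = 381·61486.60/209480.20 = 111.831 → 112

112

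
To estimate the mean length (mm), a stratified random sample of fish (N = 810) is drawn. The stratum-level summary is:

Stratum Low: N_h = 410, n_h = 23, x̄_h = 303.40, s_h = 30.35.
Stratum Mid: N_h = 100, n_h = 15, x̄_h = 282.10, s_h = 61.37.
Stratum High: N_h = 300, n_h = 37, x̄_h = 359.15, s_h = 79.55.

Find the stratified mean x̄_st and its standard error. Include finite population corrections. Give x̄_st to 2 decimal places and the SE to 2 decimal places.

x̄_st ≈ 321.42, SE ≈ 5.79

x̄_st = Σ W_h x̄_h = (410·303.40 + 100·282.10 + 300·359.15)/810 = 321.41852
V̂(x̄_st) = Σ W_h² (1 − n_h/N_h) s_h²/n_h, with W_h = N_h/N and N = 810:
  stratum Low: (410/810)²·(1 − 23/410)·30.35²/23 = 9.68533
  stratum Mid: (100/810)²·(1 − 15/100)·61.37²/15 = 3.25289
  stratum High: (300/810)²·(1 − 37/300)·79.55²/37 = 20.5677
V̂(x̄_st) = 33.5059
SE(x̄_st) = √33.5059 = 5.78843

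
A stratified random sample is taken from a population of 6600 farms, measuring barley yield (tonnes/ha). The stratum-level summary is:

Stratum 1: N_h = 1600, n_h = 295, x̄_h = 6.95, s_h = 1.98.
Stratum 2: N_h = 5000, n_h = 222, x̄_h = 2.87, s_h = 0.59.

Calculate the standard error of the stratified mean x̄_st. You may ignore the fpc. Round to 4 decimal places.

V̂(x̄_st) = Σ W_h² s_h²/n_h, with W_h = N_h/N and N = 6600:
  stratum 1: (1600/6600)²·1.98²/295 = 0.000781017
  stratum 2: (5000/6600)²·0.59²/222 = 0.000899919
V̂(x̄_st) = 0.00168094
SE(x̄_st) = √0.00168094 = 0.0409992

SE(x̄_st) ≈ 0.0410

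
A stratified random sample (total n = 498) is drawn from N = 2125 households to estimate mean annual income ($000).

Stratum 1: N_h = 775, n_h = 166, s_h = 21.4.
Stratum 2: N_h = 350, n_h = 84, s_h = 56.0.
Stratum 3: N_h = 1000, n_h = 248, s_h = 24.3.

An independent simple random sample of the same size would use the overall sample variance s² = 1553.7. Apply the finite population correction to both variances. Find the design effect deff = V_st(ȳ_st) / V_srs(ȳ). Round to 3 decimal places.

deff ≈ 0.609

V̂(ȳ_st) = Σ W_h² (1 − n_h/N_h) s_h²/n_h, with W_h = N_h/N and N = 2125:
  stratum 1: (775/2125)²·(1 − 166/775)·21.4²/166 = 0.28835
  stratum 2: (350/2125)²·(1 − 84/350)·56.0²/84 = 0.769713
  stratum 3: (1000/2125)²·(1 − 248/1000)·24.3²/248 = 0.396516
V_st = 1.45458
V_srs = (1 − 498/2125)·1553.7/498 = 2.38873
deff = V_st / V_srs = 1.45458/2.38873 = 0.6089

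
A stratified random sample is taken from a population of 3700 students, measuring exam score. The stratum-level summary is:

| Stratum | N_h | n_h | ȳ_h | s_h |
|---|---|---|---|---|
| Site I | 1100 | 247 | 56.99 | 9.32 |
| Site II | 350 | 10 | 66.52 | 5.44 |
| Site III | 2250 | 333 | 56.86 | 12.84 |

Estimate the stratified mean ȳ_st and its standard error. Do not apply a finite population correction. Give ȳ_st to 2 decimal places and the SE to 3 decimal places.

ȳ_st = Σ W_h ȳ_h = (1100·56.99 + 350·66.52 + 2250·56.86)/3700 = 57.81243
V̂(ȳ_st) = Σ W_h² s_h²/n_h, with W_h = N_h/N and N = 3700:
  stratum Site I: (1100/3700)²·9.32²/247 = 0.0310826
  stratum Site II: (350/3700)²·5.44²/10 = 0.0264808
  stratum Site III: (2250/3700)²·12.84²/333 = 0.183083
V̂(ȳ_st) = 0.240646
SE(ȳ_st) = √0.240646 = 0.490557

ȳ_st ≈ 57.81, SE ≈ 0.491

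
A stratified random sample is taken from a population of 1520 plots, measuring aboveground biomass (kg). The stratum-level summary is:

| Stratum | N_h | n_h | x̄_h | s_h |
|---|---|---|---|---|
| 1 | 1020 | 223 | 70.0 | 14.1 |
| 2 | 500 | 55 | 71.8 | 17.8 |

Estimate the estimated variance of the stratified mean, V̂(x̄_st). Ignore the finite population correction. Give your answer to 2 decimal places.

V̂(x̄_st) = Σ W_h² s_h²/n_h, with W_h = N_h/N and N = 1520:
  stratum 1: (1020/1520)²·14.1²/223 = 0.401464
  stratum 2: (500/1520)²·17.8²/55 = 0.623347
V̂(x̄_st) = 1.02481

V̂(x̄_st) ≈ 1.02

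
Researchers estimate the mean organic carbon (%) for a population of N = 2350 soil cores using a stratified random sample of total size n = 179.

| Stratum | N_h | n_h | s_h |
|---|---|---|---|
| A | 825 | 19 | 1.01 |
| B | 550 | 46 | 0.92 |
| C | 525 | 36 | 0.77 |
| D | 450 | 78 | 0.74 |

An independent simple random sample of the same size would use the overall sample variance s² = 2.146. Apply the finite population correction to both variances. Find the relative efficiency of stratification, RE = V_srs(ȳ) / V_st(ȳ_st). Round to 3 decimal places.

V̂(ȳ_st) = Σ W_h² (1 − n_h/N_h) s_h²/n_h, with W_h = N_h/N and N = 2350:
  stratum A: (825/2350)²·(1 − 19/825)·1.01²/19 = 0.00646461
  stratum B: (550/2350)²·(1 − 46/550)·0.92²/46 = 0.000923582
  stratum C: (525/2350)²·(1 − 36/525)·0.77²/36 = 0.000765617
  stratum D: (450/2350)²·(1 − 78/450)·0.74²/78 = 0.000212808
V_st = 0.00836662
V_srs = (1 − 179/2350)·2.146/179 = 0.0110756
Relative efficiency = V_srs / V_st = 0.0110756/0.00836662 = 1.3238

RE ≈ 1.324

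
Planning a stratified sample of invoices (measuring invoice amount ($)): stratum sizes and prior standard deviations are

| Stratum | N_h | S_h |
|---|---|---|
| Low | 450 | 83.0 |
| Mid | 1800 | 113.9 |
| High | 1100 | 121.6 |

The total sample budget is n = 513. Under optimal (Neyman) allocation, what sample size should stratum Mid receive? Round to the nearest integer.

Neyman allocation: n_h = n · N_h S_h / Σ N_i S_i, with n = 513.
  stratum Low: N_h·S_h = 450·83.0 = 37350.00
  stratum Mid: N_h·S_h = 1800·113.9 = 205020.00
  stratum High: N_h·S_h = 1100·121.6 = 133760.00
Σ N_h S_h = 376130.00
n for stratum Mid = 513·205020.00/376130.00 = 279.625 → 280

280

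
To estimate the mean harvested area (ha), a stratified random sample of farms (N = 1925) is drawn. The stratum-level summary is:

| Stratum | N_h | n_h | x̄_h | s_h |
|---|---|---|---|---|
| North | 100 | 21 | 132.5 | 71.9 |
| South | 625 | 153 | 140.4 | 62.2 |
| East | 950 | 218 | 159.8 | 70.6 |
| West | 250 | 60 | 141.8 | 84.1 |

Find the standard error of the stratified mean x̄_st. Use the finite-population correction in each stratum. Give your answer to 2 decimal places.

SE(x̄_st) ≈ 2.89

V̂(x̄_st) = Σ W_h² (1 − n_h/N_h) s_h²/n_h, with W_h = N_h/N and N = 1925:
  stratum North: (100/1925)²·(1 − 21/100)·71.9²/21 = 0.524812
  stratum South: (625/1925)²·(1 − 153/625)·62.2²/153 = 2.01303
  stratum East: (950/1925)²·(1 − 218/950)·70.6²/218 = 4.29068
  stratum West: (250/1925)²·(1 − 60/250)·84.1²/60 = 1.51103
V̂(x̄_st) = 8.33955
SE(x̄_st) = √8.33955 = 2.88783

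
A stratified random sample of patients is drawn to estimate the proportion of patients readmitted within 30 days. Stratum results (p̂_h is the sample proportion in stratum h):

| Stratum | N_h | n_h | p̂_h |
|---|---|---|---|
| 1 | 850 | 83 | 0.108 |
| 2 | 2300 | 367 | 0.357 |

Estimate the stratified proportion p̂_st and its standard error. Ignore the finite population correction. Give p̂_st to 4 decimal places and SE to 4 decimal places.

N = 3150; stratum weights W_h = N_h/N.
p̂_st = Σ W_h p̂_h = (850·0.108 + 2300·0.357)/3150 = 0.28981
V̂(p̂_st) = Σ W_h² p̂_h(1−p̂_h)/(n_h−1):
  stratum 1: (850/3150)²·0.108·0.892/82 = 8.55444e-05
  stratum 2: (2300/3150)²·0.357·0.643/366 = 0.000334374
V̂(p̂_st) = 0.000419919; SE = √V̂ = 0.0204919

p̂_st ≈ 0.2898, SE ≈ 0.0205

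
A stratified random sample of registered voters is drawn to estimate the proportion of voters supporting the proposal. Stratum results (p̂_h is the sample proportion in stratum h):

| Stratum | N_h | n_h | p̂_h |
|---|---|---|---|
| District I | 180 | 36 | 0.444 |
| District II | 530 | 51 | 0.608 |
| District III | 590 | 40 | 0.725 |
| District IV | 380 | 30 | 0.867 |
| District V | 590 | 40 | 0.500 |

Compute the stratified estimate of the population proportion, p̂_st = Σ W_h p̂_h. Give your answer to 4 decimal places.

N = 2270; stratum weights W_h = N_h/N.
p̂_st = Σ W_h p̂_h = (180·0.444 + 530·0.608 + 590·0.725 + 380·0.867 + 590·0.500)/2270 = 0.64069

p̂_st ≈ 0.6407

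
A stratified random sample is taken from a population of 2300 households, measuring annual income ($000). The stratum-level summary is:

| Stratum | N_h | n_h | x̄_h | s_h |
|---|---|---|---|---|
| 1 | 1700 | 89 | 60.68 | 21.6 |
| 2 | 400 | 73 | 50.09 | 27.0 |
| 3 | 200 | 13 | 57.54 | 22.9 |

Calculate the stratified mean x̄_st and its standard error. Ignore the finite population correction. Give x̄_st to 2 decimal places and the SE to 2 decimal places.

x̄_st ≈ 58.57, SE ≈ 1.86

x̄_st = Σ W_h x̄_h = (1700·60.68 + 400·50.09 + 200·57.54)/2300 = 58.56522
V̂(x̄_st) = Σ W_h² s_h²/n_h, with W_h = N_h/N and N = 2300:
  stratum 1: (1700/2300)²·21.6²/89 = 2.86391
  stratum 2: (400/2300)²·27.0²/73 = 0.302043
  stratum 3: (200/2300)²·22.9²/13 = 0.305023
V̂(x̄_st) = 3.47098
SE(x̄_st) = √3.47098 = 1.86306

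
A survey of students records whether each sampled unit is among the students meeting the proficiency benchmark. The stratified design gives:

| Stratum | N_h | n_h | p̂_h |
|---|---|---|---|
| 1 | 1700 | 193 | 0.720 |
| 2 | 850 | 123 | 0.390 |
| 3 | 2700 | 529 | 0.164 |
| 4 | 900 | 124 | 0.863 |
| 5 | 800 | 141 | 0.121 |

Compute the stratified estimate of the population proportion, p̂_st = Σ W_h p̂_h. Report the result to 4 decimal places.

p̂_st ≈ 0.4132

N = 6950; stratum weights W_h = N_h/N.
p̂_st = Σ W_h p̂_h = (1700·0.720 + 850·0.390 + 2700·0.164 + 900·0.863 + 800·0.121)/6950 = 0.41321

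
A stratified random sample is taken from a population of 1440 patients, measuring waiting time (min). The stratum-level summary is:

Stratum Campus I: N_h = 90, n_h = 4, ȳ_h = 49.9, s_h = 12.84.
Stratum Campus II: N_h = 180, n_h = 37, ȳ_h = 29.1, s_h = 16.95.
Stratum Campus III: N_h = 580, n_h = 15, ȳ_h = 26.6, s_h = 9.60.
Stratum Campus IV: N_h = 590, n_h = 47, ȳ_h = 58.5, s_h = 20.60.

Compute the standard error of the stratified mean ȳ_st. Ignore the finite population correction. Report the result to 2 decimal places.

SE(ȳ_st) ≈ 1.67

V̂(ȳ_st) = Σ W_h² s_h²/n_h, with W_h = N_h/N and N = 1440:
  stratum Campus I: (90/1440)²·12.84²/4 = 0.161002
  stratum Campus II: (180/1440)²·16.95²/37 = 0.121327
  stratum Campus III: (580/1440)²·9.60²/15 = 0.996741
  stratum Campus IV: (590/1440)²·20.60²/47 = 1.51571
V̂(ȳ_st) = 2.79478
SE(ȳ_st) = √2.79478 = 1.67176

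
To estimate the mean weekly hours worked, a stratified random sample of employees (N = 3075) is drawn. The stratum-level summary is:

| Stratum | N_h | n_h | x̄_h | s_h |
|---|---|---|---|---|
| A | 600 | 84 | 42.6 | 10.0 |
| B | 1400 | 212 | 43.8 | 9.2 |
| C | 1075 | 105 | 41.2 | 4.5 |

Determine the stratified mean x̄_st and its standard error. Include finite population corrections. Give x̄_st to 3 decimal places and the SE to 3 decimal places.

x̄_st ≈ 42.657, SE ≈ 0.361

x̄_st = Σ W_h x̄_h = (600·42.6 + 1400·43.8 + 1075·41.2)/3075 = 42.65691
V̂(x̄_st) = Σ W_h² (1 − n_h/N_h) s_h²/n_h, with W_h = N_h/N and N = 3075:
  stratum A: (600/3075)²·(1 − 84/600)·10.0²/84 = 0.0389791
  stratum B: (1400/3075)²·(1 − 212/1400)·9.2²/212 = 0.0702254
  stratum C: (1075/3075)²·(1 − 105/1075)·4.5²/105 = 0.021268
V̂(x̄_st) = 0.130472
SE(x̄_st) = √0.130472 = 0.36121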